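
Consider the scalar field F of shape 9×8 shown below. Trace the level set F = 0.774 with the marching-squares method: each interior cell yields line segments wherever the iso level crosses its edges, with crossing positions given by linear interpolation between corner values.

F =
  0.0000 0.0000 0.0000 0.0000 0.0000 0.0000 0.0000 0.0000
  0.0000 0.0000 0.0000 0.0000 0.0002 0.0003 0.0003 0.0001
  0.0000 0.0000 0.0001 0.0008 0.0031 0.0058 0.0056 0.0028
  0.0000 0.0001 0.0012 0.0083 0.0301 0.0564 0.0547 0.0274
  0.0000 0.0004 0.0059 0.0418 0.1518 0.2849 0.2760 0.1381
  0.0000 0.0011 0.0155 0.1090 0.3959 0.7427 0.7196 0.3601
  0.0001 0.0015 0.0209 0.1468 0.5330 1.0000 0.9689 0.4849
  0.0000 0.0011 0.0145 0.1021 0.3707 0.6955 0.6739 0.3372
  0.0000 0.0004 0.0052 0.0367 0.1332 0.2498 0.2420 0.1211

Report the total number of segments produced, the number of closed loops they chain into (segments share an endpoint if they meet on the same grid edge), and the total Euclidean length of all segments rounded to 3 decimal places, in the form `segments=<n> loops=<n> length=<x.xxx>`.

cell (5,4): code 0100 → (5.122,5.000)–(6.000,4.516)
cell (5,5): code 1100 → (5.218,6.000)–(5.122,5.000)
cell (5,6): code 1000 → (6.000,6.403)–(5.218,6.000)
cell (6,4): code 0010 → (6.000,4.516)–(6.742,5.000)
cell (6,5): code 0011 → (6.742,5.000)–(6.661,6.000)
cell (6,6): code 0001 → (6.661,6.000)–(6.000,6.403)
total: 6 segments, chained into 1 closed loop(s), length Σ = 5.549980

segments=6 loops=1 length=5.550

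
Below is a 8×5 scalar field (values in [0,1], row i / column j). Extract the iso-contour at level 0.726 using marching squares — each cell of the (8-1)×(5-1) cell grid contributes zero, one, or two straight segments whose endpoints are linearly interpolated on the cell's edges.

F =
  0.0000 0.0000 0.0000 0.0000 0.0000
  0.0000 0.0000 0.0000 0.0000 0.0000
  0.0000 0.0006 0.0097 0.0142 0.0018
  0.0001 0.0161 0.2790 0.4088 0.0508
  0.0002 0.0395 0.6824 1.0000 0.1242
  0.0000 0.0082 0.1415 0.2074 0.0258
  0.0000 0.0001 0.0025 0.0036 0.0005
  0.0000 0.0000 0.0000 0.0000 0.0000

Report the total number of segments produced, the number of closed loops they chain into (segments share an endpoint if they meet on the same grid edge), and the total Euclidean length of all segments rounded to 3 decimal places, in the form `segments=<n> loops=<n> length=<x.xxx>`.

segments=4 loops=1 length=2.934

cell (3,2): code 0100 → (3.537,3.000)–(4.000,2.137)
cell (3,3): code 1000 → (4.000,3.313)–(3.537,3.000)
cell (4,2): code 0010 → (4.000,2.137)–(4.346,3.000)
cell (4,3): code 0001 → (4.346,3.000)–(4.000,3.313)
total: 4 segments, chained into 1 closed loop(s), length Σ = 2.934158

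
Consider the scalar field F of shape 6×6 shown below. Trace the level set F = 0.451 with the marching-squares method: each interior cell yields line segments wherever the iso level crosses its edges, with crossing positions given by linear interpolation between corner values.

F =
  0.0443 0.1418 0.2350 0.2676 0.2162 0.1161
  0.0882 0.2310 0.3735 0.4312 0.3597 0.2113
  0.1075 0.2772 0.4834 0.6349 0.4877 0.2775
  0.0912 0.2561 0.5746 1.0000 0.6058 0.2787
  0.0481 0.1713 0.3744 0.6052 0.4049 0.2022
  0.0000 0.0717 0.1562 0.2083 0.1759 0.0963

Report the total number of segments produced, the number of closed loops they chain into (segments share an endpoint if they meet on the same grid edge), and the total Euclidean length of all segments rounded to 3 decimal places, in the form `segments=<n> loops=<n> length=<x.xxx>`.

cell (1,1): code 0100 → (1.705,2.000)–(2.000,1.843)
cell (1,2): code 1100 → (1.097,3.000)–(1.705,2.000)
cell (1,3): code 1100 → (1.713,4.000)–(1.097,3.000)
cell (1,4): code 1000 → (2.000,4.175)–(1.713,4.000)
cell (2,1): code 0110 → (2.000,1.843)–(3.000,1.612)
cell (2,4): code 1001 → (3.000,4.473)–(2.000,4.175)
cell (3,1): code 0010 → (3.000,1.612)–(3.617,2.000)
cell (3,2): code 0111 → (3.617,2.000)–(4.000,2.332)
cell (3,3): code 1011 → (4.000,3.770)–(3.771,4.000)
cell (3,4): code 0001 → (3.771,4.000)–(3.000,4.473)
cell (4,2): code 0010 → (4.000,2.332)–(4.389,3.000)
cell (4,3): code 0001 → (4.389,3.000)–(4.000,3.770)
total: 12 segments, chained into 1 closed loop(s), length Σ = 9.184764

segments=12 loops=1 length=9.185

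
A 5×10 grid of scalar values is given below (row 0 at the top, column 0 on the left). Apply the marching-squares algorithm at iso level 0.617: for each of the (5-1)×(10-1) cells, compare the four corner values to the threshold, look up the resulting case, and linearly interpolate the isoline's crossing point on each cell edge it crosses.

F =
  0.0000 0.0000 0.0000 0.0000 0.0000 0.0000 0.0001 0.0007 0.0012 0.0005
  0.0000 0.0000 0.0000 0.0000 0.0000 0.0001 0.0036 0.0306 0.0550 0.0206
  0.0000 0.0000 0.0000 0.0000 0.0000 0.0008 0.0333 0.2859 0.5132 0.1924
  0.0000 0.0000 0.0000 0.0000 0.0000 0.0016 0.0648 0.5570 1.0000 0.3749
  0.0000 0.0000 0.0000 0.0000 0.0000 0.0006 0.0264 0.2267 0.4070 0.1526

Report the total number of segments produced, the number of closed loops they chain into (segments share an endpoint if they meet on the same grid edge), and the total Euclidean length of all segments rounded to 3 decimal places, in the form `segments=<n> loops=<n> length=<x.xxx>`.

segments=4 loops=1 length=4.136

cell (2,7): code 0100 → (2.213,8.000)–(3.000,7.135)
cell (2,8): code 1000 → (3.000,8.613)–(2.213,8.000)
cell (3,7): code 0010 → (3.000,7.135)–(3.646,8.000)
cell (3,8): code 0001 → (3.646,8.000)–(3.000,8.613)
total: 4 segments, chained into 1 closed loop(s), length Σ = 4.135587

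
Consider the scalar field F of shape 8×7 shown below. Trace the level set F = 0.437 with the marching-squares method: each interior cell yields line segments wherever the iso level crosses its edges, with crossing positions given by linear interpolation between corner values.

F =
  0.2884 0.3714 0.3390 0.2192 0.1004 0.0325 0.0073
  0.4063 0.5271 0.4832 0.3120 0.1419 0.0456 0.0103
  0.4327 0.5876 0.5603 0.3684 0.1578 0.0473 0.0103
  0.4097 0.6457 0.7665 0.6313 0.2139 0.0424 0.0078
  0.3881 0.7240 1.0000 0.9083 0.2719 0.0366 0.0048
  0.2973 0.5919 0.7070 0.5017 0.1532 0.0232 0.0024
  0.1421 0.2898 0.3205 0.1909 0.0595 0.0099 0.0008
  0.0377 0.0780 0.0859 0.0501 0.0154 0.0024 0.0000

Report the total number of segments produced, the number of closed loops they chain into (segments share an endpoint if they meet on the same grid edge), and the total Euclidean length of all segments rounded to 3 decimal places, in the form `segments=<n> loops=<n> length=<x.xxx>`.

segments=16 loops=1 length=14.186

cell (0,0): code 0100 → (0.421,1.000)–(1.000,0.254)
cell (0,1): code 1100 → (0.680,2.000)–(0.421,1.000)
cell (0,2): code 1000 → (1.000,2.270)–(0.680,2.000)
cell (1,0): code 0110 → (1.000,0.254)–(2.000,0.028)
cell (1,2): code 1001 → (2.000,2.643)–(1.000,2.270)
cell (2,0): code 0110 → (2.000,0.028)–(3.000,0.116)
cell (2,2): code 1101 → (2.261,3.000)–(2.000,2.643)
cell (2,3): code 1000 → (3.000,3.466)–(2.261,3.000)
cell (3,0): code 0110 → (3.000,0.116)–(4.000,0.146)
cell (3,3): code 1001 → (4.000,3.741)–(3.000,3.466)
cell (4,0): code 0110 → (4.000,0.146)–(5.000,0.474)
cell (4,3): code 1001 → (5.000,3.186)–(4.000,3.741)
cell (5,0): code 0010 → (5.000,0.474)–(5.513,1.000)
cell (5,1): code 0011 → (5.513,1.000)–(5.699,2.000)
cell (5,2): code 0011 → (5.699,2.000)–(5.208,3.000)
cell (5,3): code 0001 → (5.208,3.000)–(5.000,3.186)
total: 16 segments, chained into 1 closed loop(s), length Σ = 14.186201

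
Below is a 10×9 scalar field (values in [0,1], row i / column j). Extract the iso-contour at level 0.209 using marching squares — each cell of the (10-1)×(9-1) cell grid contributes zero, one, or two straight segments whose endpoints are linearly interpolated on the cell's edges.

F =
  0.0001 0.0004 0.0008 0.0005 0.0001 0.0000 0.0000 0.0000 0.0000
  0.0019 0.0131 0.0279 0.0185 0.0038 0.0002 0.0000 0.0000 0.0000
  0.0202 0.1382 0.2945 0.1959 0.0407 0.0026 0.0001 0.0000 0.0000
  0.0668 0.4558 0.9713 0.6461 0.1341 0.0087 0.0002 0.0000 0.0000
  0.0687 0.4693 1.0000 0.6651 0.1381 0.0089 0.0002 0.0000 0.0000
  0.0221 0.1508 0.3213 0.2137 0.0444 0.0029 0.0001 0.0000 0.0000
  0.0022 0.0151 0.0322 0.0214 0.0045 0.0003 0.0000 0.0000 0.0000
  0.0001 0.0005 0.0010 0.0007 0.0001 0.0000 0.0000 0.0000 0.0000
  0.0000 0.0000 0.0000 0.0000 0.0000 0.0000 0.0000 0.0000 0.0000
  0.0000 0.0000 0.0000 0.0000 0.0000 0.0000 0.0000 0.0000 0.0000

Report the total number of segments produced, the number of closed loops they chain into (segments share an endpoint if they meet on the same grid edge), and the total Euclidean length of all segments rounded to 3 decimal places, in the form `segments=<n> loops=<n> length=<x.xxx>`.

cell (1,1): code 0100 → (1.679,2.000)–(2.000,1.453)
cell (1,2): code 1000 → (2.000,2.867)–(1.679,2.000)
cell (2,0): code 0100 → (2.223,1.000)–(3.000,0.366)
cell (2,1): code 1110 → (2.000,1.453)–(2.223,1.000)
cell (2,2): code 1101 → (2.029,3.000)–(2.000,2.867)
cell (2,3): code 1000 → (3.000,3.854)–(2.029,3.000)
cell (3,0): code 0110 → (3.000,0.366)–(4.000,0.350)
cell (3,3): code 1001 → (4.000,3.865)–(3.000,3.854)
cell (4,0): code 0010 → (4.000,0.350)–(4.817,1.000)
cell (4,1): code 0111 → (4.817,1.000)–(5.000,1.341)
cell (4,3): code 1001 → (5.000,3.028)–(4.000,3.865)
cell (5,1): code 0010 → (5.000,1.341)–(5.388,2.000)
cell (5,2): code 0011 → (5.388,2.000)–(5.024,3.000)
cell (5,3): code 0001 → (5.024,3.000)–(5.000,3.028)
total: 14 segments, chained into 1 closed loop(s), length Σ = 11.097368

segments=14 loops=1 length=11.097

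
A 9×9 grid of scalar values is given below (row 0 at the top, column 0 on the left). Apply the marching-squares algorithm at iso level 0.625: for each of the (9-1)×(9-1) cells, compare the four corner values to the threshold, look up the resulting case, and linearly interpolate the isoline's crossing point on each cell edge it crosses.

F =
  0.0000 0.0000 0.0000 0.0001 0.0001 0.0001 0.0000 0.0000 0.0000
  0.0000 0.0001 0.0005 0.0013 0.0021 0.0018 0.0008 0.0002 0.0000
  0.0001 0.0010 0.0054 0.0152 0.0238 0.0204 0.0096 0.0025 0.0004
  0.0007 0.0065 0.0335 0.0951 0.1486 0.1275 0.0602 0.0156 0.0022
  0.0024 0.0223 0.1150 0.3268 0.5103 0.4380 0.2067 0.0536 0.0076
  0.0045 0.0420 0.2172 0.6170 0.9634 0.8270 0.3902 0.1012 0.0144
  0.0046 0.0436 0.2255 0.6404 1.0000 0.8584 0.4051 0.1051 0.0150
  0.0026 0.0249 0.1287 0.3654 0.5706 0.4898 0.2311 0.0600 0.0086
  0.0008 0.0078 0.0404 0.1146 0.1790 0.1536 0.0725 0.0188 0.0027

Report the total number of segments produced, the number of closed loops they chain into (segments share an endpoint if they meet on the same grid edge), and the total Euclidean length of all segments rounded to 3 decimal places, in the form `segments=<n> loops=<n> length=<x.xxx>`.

cell (4,3): code 0100 → (4.253,4.000)–(5.000,3.023)
cell (4,4): code 1100 → (4.481,5.000)–(4.253,4.000)
cell (4,5): code 1000 → (5.000,5.462)–(4.481,5.000)
cell (5,2): code 0100 → (5.342,3.000)–(6.000,2.963)
cell (5,3): code 1110 → (5.000,3.023)–(5.342,3.000)
cell (5,5): code 1001 → (6.000,5.515)–(5.000,5.462)
cell (6,2): code 0010 → (6.000,2.963)–(6.056,3.000)
cell (6,3): code 0011 → (6.056,3.000)–(6.873,4.000)
cell (6,4): code 0011 → (6.873,4.000)–(6.633,5.000)
cell (6,5): code 0001 → (6.633,5.000)–(6.000,5.515)
total: 10 segments, chained into 1 closed loop(s), length Σ = 8.157052

segments=10 loops=1 length=8.157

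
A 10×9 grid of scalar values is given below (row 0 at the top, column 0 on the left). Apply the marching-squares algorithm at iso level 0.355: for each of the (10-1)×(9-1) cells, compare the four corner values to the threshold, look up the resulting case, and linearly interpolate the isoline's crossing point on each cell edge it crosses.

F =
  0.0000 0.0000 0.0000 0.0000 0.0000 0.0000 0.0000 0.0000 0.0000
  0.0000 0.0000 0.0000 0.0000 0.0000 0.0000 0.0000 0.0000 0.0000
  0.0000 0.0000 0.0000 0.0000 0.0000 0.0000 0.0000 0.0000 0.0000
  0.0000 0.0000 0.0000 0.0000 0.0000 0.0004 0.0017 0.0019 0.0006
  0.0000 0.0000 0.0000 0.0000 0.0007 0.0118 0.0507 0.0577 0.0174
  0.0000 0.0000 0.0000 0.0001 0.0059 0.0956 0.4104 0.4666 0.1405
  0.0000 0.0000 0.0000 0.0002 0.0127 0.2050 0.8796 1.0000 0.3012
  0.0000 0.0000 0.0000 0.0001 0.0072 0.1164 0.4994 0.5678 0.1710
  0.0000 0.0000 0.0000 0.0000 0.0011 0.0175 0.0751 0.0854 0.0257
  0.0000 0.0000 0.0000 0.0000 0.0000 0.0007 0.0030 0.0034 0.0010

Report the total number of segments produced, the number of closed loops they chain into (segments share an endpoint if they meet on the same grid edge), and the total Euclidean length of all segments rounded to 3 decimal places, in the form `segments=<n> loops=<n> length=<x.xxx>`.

segments=10 loops=1 length=8.359

cell (4,5): code 0100 → (4.846,6.000)–(5.000,5.824)
cell (4,6): code 1100 → (4.727,7.000)–(4.846,6.000)
cell (4,7): code 1000 → (5.000,7.342)–(4.727,7.000)
cell (5,5): code 0110 → (5.000,5.824)–(6.000,5.222)
cell (5,7): code 1001 → (6.000,7.923)–(5.000,7.342)
cell (6,5): code 0110 → (6.000,5.222)–(7.000,5.623)
cell (6,7): code 1001 → (7.000,7.536)–(6.000,7.923)
cell (7,5): code 0010 → (7.000,5.623)–(7.340,6.000)
cell (7,6): code 0011 → (7.340,6.000)–(7.441,7.000)
cell (7,7): code 0001 → (7.441,7.000)–(7.000,7.536)
total: 10 segments, chained into 1 closed loop(s), length Σ = 8.358923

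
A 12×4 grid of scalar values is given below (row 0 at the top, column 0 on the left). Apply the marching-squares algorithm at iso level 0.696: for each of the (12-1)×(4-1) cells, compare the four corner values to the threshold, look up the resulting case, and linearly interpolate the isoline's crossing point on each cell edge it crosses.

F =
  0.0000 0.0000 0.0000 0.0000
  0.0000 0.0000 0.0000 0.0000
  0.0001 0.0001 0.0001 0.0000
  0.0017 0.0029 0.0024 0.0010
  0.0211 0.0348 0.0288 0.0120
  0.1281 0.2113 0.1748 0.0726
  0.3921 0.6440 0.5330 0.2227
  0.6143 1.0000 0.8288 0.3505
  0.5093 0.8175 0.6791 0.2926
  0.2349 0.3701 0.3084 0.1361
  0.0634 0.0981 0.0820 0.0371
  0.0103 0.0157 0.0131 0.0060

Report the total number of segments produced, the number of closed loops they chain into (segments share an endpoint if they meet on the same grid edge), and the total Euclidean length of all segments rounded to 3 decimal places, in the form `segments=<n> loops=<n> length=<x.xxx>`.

cell (6,0): code 0100 → (6.146,1.000)–(7.000,0.212)
cell (6,1): code 1100 → (6.551,2.000)–(6.146,1.000)
cell (6,2): code 1000 → (7.000,2.278)–(6.551,2.000)
cell (7,0): code 0110 → (7.000,0.212)–(8.000,0.606)
cell (7,1): code 1011 → (8.000,1.878)–(7.887,2.000)
cell (7,2): code 0001 → (7.887,2.000)–(7.000,2.278)
cell (8,0): code 0010 → (8.000,0.606)–(8.272,1.000)
cell (8,1): code 0001 → (8.272,1.000)–(8.000,1.878)
total: 8 segments, chained into 1 closed loop(s), length Σ = 6.337129

segments=8 loops=1 length=6.337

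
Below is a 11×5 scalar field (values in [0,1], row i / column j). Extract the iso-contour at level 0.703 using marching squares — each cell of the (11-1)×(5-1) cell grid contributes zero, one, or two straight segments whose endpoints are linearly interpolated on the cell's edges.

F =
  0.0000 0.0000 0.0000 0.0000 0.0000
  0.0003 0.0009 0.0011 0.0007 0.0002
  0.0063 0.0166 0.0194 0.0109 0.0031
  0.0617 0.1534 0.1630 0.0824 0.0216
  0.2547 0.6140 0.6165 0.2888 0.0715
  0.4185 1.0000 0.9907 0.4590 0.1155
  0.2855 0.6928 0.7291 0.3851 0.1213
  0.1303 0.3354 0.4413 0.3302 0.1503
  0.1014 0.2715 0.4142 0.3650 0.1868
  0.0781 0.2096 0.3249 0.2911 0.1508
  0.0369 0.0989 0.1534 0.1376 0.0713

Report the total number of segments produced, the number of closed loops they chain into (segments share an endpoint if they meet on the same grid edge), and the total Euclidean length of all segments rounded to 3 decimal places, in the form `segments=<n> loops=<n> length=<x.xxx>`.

segments=8 loops=1 length=6.186

cell (4,0): code 0100 → (4.231,1.000)–(5.000,0.489)
cell (4,1): code 1100 → (4.231,2.000)–(4.231,1.000)
cell (4,2): code 1000 → (5.000,2.541)–(4.231,2.000)
cell (5,0): code 0010 → (5.000,0.489)–(5.967,1.000)
cell (5,1): code 0111 → (5.967,1.000)–(6.000,1.281)
cell (5,2): code 1001 → (6.000,2.076)–(5.000,2.541)
cell (6,1): code 0010 → (6.000,1.281)–(6.091,2.000)
cell (6,2): code 0001 → (6.091,2.000)–(6.000,2.076)
total: 8 segments, chained into 1 closed loop(s), length Σ = 6.185906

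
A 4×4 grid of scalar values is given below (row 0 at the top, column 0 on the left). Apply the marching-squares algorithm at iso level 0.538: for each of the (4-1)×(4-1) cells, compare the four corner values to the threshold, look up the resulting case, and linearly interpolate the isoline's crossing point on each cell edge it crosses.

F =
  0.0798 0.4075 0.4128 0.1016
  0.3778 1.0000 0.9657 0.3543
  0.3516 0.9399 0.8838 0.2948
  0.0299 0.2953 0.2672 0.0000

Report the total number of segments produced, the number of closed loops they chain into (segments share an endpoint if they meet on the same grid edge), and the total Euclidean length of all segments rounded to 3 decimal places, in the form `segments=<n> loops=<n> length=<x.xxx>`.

segments=8 loops=1 length=7.867

cell (0,0): code 0100 → (0.220,1.000)–(1.000,0.257)
cell (0,1): code 1100 → (0.226,2.000)–(0.220,1.000)
cell (0,2): code 1000 → (1.000,2.700)–(0.226,2.000)
cell (1,0): code 0110 → (1.000,0.257)–(2.000,0.317)
cell (1,2): code 1001 → (2.000,2.587)–(1.000,2.700)
cell (2,0): code 0010 → (2.000,0.317)–(2.623,1.000)
cell (2,1): code 0011 → (2.623,1.000)–(2.561,2.000)
cell (2,2): code 0001 → (2.561,2.000)–(2.000,2.587)
total: 8 segments, chained into 1 closed loop(s), length Σ = 7.866537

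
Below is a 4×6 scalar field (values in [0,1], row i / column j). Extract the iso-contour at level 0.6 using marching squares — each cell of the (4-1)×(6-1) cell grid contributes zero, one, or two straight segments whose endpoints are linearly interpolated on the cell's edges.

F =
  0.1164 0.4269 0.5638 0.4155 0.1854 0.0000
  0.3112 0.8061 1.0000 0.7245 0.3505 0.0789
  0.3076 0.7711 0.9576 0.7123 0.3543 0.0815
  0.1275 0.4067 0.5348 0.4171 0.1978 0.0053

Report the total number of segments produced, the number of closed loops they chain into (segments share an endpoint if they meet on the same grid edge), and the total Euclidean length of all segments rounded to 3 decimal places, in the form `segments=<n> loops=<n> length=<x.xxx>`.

segments=10 loops=1 length=8.662

cell (0,0): code 0100 → (0.456,1.000)–(1.000,0.584)
cell (0,1): code 1100 → (0.083,2.000)–(0.456,1.000)
cell (0,2): code 1100 → (0.597,3.000)–(0.083,2.000)
cell (0,3): code 1000 → (1.000,3.333)–(0.597,3.000)
cell (1,0): code 0110 → (1.000,0.584)–(2.000,0.631)
cell (1,3): code 1001 → (2.000,3.314)–(1.000,3.333)
cell (2,0): code 0010 → (2.000,0.631)–(2.470,1.000)
cell (2,1): code 0011 → (2.470,1.000)–(2.846,2.000)
cell (2,2): code 0011 → (2.846,2.000)–(2.380,3.000)
cell (2,3): code 0001 → (2.380,3.000)–(2.000,3.314)
total: 10 segments, chained into 1 closed loop(s), length Σ = 8.662309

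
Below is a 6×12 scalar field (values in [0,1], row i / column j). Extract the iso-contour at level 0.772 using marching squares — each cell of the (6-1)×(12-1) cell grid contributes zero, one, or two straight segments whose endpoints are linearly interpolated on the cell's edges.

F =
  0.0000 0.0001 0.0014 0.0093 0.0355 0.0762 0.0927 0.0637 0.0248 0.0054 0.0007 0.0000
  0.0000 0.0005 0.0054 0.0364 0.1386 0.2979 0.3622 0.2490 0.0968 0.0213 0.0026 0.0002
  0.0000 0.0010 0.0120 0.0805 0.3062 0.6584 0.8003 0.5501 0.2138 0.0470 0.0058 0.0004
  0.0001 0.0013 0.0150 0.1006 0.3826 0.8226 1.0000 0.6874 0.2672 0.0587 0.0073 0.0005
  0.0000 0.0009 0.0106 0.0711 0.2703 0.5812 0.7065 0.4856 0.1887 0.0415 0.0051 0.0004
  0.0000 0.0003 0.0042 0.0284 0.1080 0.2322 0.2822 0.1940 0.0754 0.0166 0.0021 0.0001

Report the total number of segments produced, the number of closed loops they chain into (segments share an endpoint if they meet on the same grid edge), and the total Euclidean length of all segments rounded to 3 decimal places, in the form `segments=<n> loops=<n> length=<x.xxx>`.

cell (1,5): code 0100 → (1.935,6.000)–(2.000,5.801)
cell (1,6): code 1000 → (2.000,6.113)–(1.935,6.000)
cell (2,4): code 0100 → (2.692,5.000)–(3.000,4.885)
cell (2,5): code 1110 → (2.000,5.801)–(2.692,5.000)
cell (2,6): code 1001 → (3.000,6.729)–(2.000,6.113)
cell (3,4): code 0010 → (3.000,4.885)–(3.210,5.000)
cell (3,5): code 0011 → (3.210,5.000)–(3.777,6.000)
cell (3,6): code 0001 → (3.777,6.000)–(3.000,6.729)
total: 8 segments, chained into 1 closed loop(s), length Σ = 5.355860

segments=8 loops=1 length=5.356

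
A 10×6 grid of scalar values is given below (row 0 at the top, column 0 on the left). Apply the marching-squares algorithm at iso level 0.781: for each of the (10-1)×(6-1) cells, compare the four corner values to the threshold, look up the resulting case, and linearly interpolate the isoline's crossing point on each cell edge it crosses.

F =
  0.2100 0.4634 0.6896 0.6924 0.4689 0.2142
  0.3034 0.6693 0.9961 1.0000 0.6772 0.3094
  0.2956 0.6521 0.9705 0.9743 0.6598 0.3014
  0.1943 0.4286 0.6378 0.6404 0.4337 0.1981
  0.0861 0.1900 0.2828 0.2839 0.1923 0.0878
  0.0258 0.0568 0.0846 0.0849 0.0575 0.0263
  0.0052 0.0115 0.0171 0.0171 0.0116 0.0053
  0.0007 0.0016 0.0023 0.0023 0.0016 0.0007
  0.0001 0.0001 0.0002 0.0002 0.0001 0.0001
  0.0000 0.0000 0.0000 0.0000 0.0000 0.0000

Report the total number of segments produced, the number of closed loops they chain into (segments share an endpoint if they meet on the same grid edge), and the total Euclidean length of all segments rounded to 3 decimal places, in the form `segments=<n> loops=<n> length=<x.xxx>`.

segments=8 loops=1 length=7.618

cell (0,1): code 0100 → (0.298,2.000)–(1.000,1.342)
cell (0,2): code 1100 → (0.288,3.000)–(0.298,2.000)
cell (0,3): code 1000 → (1.000,3.678)–(0.288,3.000)
cell (1,1): code 0110 → (1.000,1.342)–(2.000,1.405)
cell (1,3): code 1001 → (2.000,3.615)–(1.000,3.678)
cell (2,1): code 0010 → (2.000,1.405)–(2.570,2.000)
cell (2,2): code 0011 → (2.570,2.000)–(2.579,3.000)
cell (2,3): code 0001 → (2.579,3.000)–(2.000,3.615)
total: 8 segments, chained into 1 closed loop(s), length Σ = 7.617856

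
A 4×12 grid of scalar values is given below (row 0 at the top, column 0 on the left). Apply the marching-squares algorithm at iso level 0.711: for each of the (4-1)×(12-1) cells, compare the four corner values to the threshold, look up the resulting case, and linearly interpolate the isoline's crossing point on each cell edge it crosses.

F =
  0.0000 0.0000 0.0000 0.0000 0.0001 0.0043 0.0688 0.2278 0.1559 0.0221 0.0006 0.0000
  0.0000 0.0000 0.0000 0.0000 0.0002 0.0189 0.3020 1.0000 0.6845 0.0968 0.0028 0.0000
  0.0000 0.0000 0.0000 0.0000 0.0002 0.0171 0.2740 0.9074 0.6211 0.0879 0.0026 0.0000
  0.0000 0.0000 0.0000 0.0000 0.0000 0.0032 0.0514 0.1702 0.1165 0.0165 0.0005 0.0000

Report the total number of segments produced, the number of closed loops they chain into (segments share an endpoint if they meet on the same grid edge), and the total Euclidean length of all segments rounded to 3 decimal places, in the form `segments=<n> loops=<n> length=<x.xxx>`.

cell (0,6): code 0100 → (0.626,7.000)–(1.000,6.586)
cell (0,7): code 1000 → (1.000,7.916)–(0.626,7.000)
cell (1,6): code 0110 → (1.000,6.586)–(2.000,6.690)
cell (1,7): code 1001 → (2.000,7.686)–(1.000,7.916)
cell (2,6): code 0010 → (2.000,6.690)–(2.266,7.000)
cell (2,7): code 0001 → (2.266,7.000)–(2.000,7.686)
total: 6 segments, chained into 1 closed loop(s), length Σ = 4.723848

segments=6 loops=1 length=4.724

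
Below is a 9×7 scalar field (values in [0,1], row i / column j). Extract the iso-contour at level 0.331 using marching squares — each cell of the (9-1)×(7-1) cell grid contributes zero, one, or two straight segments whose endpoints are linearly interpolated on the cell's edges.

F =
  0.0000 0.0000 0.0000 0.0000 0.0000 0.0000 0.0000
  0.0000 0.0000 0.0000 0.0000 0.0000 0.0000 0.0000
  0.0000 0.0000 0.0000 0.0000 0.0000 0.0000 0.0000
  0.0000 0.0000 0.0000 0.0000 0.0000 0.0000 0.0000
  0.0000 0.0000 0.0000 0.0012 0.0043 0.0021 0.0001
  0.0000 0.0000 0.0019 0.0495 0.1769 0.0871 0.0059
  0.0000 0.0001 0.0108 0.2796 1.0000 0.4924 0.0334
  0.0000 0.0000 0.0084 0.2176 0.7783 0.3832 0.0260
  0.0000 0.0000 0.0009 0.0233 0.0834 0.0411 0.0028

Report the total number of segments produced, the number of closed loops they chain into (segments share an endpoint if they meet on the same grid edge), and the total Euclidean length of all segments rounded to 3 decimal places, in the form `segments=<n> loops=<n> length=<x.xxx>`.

segments=8 loops=1 length=7.228

cell (5,3): code 0100 → (5.187,4.000)–(6.000,3.071)
cell (5,4): code 1100 → (5.602,5.000)–(5.187,4.000)
cell (5,5): code 1000 → (6.000,5.352)–(5.602,5.000)
cell (6,3): code 0110 → (6.000,3.071)–(7.000,3.202)
cell (6,5): code 1001 → (7.000,5.146)–(6.000,5.352)
cell (7,3): code 0010 → (7.000,3.202)–(7.644,4.000)
cell (7,4): code 0011 → (7.644,4.000)–(7.153,5.000)
cell (7,5): code 0001 → (7.153,5.000)–(7.000,5.146)
total: 8 segments, chained into 1 closed loop(s), length Σ = 7.227725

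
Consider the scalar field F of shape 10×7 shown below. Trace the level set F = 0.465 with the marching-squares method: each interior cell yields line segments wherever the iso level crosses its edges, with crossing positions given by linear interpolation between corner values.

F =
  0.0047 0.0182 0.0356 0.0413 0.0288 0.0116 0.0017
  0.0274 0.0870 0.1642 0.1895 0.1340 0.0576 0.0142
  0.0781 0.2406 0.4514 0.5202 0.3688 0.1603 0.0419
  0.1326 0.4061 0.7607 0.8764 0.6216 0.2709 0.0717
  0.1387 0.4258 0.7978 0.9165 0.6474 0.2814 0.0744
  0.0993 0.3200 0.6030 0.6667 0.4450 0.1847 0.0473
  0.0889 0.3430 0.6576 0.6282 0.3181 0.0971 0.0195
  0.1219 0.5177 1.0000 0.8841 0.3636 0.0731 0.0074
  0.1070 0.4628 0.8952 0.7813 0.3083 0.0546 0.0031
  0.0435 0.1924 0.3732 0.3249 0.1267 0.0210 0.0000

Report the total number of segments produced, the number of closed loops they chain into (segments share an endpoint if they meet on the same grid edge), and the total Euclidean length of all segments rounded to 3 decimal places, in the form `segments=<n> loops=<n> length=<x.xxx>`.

segments=22 loops=1 length=17.970

cell (1,2): code 0100 → (1.833,3.000)–(2.000,2.198)
cell (1,3): code 1000 → (2.000,3.365)–(1.833,3.000)
cell (2,1): code 0100 → (2.044,2.000)–(3.000,1.166)
cell (2,2): code 1110 → (2.000,2.198)–(2.044,2.000)
cell (2,3): code 1101 → (2.381,4.000)–(2.000,3.365)
cell (2,4): code 1000 → (3.000,4.447)–(2.381,4.000)
cell (3,1): code 0110 → (3.000,1.166)–(4.000,1.105)
cell (3,4): code 1001 → (4.000,4.498)–(3.000,4.447)
cell (4,1): code 0110 → (4.000,1.105)–(5.000,1.512)
cell (4,3): code 1011 → (5.000,3.910)–(4.901,4.000)
cell (4,4): code 0001 → (4.901,4.000)–(4.000,4.498)
cell (5,1): code 0110 → (5.000,1.512)–(6.000,1.388)
cell (5,3): code 1001 → (6.000,3.526)–(5.000,3.910)
cell (6,0): code 0100 → (6.698,1.000)–(7.000,0.867)
cell (6,1): code 1110 → (6.000,1.388)–(6.698,1.000)
cell (6,3): code 1001 → (7.000,3.805)–(6.000,3.526)
cell (7,0): code 0010 → (7.000,0.867)–(7.960,1.000)
cell (7,1): code 0111 → (7.960,1.000)–(8.000,1.005)
cell (7,3): code 1001 → (8.000,3.669)–(7.000,3.805)
cell (8,1): code 0010 → (8.000,1.005)–(8.824,2.000)
cell (8,2): code 0011 → (8.824,2.000)–(8.693,3.000)
cell (8,3): code 0001 → (8.693,3.000)–(8.000,3.669)
total: 22 segments, chained into 1 closed loop(s), length Σ = 17.970066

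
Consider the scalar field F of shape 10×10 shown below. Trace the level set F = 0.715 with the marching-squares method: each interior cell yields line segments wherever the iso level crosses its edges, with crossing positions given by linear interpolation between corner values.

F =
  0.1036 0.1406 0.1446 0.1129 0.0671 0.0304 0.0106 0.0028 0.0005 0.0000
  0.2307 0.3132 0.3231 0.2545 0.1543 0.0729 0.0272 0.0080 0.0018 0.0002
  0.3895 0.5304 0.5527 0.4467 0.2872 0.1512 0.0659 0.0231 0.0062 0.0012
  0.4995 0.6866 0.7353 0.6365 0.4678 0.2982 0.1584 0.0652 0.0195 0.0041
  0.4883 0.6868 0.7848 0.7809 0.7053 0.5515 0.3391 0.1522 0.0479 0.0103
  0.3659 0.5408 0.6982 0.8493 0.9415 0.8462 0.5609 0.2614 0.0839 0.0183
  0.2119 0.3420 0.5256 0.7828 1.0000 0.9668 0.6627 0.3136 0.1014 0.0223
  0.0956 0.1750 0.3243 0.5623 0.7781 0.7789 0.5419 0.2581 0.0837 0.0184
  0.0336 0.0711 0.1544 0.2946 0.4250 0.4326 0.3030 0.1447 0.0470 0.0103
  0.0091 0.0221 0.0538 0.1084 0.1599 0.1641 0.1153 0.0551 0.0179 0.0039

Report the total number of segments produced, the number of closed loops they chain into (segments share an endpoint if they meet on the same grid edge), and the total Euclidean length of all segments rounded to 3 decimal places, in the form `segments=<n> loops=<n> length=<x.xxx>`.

cell (2,1): code 0100 → (2.889,2.000)–(3.000,1.583)
cell (2,2): code 1000 → (3.000,2.205)–(2.889,2.000)
cell (3,1): code 0110 → (3.000,1.583)–(4.000,1.288)
cell (3,2): code 1101 → (3.544,3.000)–(3.000,2.205)
cell (3,3): code 1000 → (4.000,3.872)–(3.544,3.000)
cell (4,1): code 0010 → (4.000,1.288)–(4.806,2.000)
cell (4,2): code 0111 → (4.806,2.000)–(5.000,2.111)
cell (4,3): code 1101 → (4.041,4.000)–(4.000,3.872)
cell (4,4): code 1100 → (4.555,5.000)–(4.041,4.000)
cell (4,5): code 1000 → (5.000,5.460)–(4.555,5.000)
cell (5,2): code 0110 → (5.000,2.111)–(6.000,2.736)
cell (5,5): code 1001 → (6.000,5.828)–(5.000,5.460)
cell (6,2): code 0010 → (6.000,2.736)–(6.307,3.000)
cell (6,3): code 0111 → (6.307,3.000)–(7.000,3.708)
cell (6,5): code 1001 → (7.000,5.270)–(6.000,5.828)
cell (7,3): code 0010 → (7.000,3.708)–(7.179,4.000)
cell (7,4): code 0011 → (7.179,4.000)–(7.185,5.000)
cell (7,5): code 0001 → (7.185,5.000)–(7.000,5.270)
total: 18 segments, chained into 1 closed loop(s), length Σ = 13.307453

segments=18 loops=1 length=13.307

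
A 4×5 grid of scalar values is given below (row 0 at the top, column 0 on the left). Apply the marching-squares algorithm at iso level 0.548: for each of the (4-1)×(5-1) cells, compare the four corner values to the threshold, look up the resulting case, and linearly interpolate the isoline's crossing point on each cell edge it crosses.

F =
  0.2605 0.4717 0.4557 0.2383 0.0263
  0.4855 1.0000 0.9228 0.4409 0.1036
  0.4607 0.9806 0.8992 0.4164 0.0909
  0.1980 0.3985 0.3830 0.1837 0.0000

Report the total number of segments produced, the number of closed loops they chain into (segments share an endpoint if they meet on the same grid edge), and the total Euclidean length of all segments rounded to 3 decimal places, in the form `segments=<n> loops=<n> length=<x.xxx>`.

cell (0,0): code 0100 → (0.144,1.000)–(1.000,0.121)
cell (0,1): code 1100 → (0.198,2.000)–(0.144,1.000)
cell (0,2): code 1000 → (1.000,2.778)–(0.198,2.000)
cell (1,0): code 0110 → (1.000,0.121)–(2.000,0.168)
cell (1,2): code 1001 → (2.000,2.727)–(1.000,2.778)
cell (2,0): code 0010 → (2.000,0.168)–(2.743,1.000)
cell (2,1): code 0011 → (2.743,1.000)–(2.680,2.000)
cell (2,2): code 0001 → (2.680,2.000)–(2.000,2.727)
total: 8 segments, chained into 1 closed loop(s), length Σ = 8.461152

segments=8 loops=1 length=8.461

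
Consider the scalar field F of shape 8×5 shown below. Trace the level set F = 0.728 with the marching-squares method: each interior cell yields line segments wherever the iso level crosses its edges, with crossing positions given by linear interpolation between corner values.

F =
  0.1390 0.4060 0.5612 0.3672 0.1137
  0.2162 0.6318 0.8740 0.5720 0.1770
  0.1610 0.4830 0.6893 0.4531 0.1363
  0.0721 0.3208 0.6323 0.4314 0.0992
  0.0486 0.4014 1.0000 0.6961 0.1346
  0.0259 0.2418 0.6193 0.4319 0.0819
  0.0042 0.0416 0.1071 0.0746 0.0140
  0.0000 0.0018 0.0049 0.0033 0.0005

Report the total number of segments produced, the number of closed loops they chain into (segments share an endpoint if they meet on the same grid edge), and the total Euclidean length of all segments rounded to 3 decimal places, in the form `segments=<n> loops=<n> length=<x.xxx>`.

cell (0,1): code 0100 → (0.533,2.000)–(1.000,1.397)
cell (0,2): code 1000 → (1.000,2.483)–(0.533,2.000)
cell (1,1): code 0010 → (1.000,1.397)–(1.790,2.000)
cell (1,2): code 0001 → (1.790,2.000)–(1.000,2.483)
cell (3,1): code 0100 → (3.260,2.000)–(4.000,1.546)
cell (3,2): code 1000 → (4.000,2.895)–(3.260,2.000)
cell (4,1): code 0010 → (4.000,1.546)–(4.714,2.000)
cell (4,2): code 0001 → (4.714,2.000)–(4.000,2.895)
total: 8 segments, chained into 2 closed loop(s), length Σ = 7.376322

segments=8 loops=2 length=7.376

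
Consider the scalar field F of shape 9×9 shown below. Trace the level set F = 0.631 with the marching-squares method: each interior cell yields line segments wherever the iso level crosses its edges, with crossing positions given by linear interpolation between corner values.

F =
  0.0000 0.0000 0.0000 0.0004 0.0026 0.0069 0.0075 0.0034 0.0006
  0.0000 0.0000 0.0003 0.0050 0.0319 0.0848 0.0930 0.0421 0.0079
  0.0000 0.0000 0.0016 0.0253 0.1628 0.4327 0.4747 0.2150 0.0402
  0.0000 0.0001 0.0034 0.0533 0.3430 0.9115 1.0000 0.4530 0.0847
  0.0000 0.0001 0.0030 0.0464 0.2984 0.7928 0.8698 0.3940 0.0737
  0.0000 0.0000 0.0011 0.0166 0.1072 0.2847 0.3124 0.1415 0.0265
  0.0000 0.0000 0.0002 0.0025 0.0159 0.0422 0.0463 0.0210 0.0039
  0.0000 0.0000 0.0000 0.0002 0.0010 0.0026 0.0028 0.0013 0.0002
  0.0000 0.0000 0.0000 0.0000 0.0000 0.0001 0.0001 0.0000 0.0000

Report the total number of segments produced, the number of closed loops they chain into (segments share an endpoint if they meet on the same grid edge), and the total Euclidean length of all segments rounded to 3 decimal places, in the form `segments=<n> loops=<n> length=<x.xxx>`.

cell (2,4): code 0100 → (2.414,5.000)–(3.000,4.507)
cell (2,5): code 1100 → (2.298,6.000)–(2.414,5.000)
cell (2,6): code 1000 → (3.000,6.675)–(2.298,6.000)
cell (3,4): code 0110 → (3.000,4.507)–(4.000,4.673)
cell (3,6): code 1001 → (4.000,6.502)–(3.000,6.675)
cell (4,4): code 0010 → (4.000,4.673)–(4.318,5.000)
cell (4,5): code 0011 → (4.318,5.000)–(4.428,6.000)
cell (4,6): code 0001 → (4.428,6.000)–(4.000,6.502)
total: 8 segments, chained into 1 closed loop(s), length Σ = 6.897669

segments=8 loops=1 length=6.898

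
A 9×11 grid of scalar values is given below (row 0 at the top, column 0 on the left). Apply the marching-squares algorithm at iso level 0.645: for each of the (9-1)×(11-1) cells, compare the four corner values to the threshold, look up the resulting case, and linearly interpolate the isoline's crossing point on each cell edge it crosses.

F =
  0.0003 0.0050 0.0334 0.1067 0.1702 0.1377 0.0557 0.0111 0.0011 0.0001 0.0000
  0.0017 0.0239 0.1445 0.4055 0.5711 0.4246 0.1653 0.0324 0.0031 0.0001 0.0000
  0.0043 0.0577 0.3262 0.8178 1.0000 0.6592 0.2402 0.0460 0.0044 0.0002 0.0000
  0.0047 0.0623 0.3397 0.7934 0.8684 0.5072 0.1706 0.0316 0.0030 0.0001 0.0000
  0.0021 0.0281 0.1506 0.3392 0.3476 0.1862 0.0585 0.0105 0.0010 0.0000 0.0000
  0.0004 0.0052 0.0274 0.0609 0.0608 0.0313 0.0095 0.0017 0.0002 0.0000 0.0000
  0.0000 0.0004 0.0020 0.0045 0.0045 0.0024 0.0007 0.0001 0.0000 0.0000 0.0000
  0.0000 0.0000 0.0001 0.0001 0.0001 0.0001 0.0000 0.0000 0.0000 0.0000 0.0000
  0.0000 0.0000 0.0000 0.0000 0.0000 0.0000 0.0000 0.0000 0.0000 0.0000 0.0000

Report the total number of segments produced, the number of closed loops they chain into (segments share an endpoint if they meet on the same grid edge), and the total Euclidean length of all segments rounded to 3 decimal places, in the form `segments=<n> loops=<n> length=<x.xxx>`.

segments=10 loops=1 length=7.260

cell (1,2): code 0100 → (1.581,3.000)–(2.000,2.648)
cell (1,3): code 1100 → (1.172,4.000)–(1.581,3.000)
cell (1,4): code 1100 → (1.939,5.000)–(1.172,4.000)
cell (1,5): code 1000 → (2.000,5.034)–(1.939,5.000)
cell (2,2): code 0110 → (2.000,2.648)–(3.000,2.673)
cell (2,4): code 1011 → (3.000,4.618)–(2.093,5.000)
cell (2,5): code 0001 → (2.093,5.000)–(2.000,5.034)
cell (3,2): code 0010 → (3.000,2.673)–(3.327,3.000)
cell (3,3): code 0011 → (3.327,3.000)–(3.429,4.000)
cell (3,4): code 0001 → (3.429,4.000)–(3.000,4.618)
total: 10 segments, chained into 1 closed loop(s), length Σ = 7.260475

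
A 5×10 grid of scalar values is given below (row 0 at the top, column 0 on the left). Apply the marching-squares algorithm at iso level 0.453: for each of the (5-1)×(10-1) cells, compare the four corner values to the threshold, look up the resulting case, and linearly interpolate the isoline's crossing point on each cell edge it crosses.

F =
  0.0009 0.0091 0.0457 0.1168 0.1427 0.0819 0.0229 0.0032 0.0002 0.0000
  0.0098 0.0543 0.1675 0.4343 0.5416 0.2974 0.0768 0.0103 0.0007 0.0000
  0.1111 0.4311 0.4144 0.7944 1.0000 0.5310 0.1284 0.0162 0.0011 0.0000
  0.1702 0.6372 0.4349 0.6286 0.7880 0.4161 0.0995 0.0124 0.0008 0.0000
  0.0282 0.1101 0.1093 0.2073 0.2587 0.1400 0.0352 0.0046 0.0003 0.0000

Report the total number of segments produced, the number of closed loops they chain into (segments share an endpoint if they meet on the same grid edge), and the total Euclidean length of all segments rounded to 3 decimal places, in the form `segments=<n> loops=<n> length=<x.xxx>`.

cell (0,3): code 0100 → (0.778,4.000)–(1.000,3.174)
cell (0,4): code 1000 → (1.000,4.363)–(0.778,4.000)
cell (1,2): code 0100 → (1.052,3.000)–(2.000,2.102)
cell (1,3): code 1110 → (1.000,3.174)–(1.052,3.000)
cell (1,4): code 1101 → (1.666,5.000)–(1.000,4.363)
cell (1,5): code 1000 → (2.000,5.194)–(1.666,5.000)
cell (2,0): code 0100 → (2.106,1.000)–(3.000,0.606)
cell (2,1): code 1000 → (3.000,1.911)–(2.106,1.000)
cell (2,2): code 0110 → (2.000,2.102)–(3.000,2.093)
cell (2,4): code 1011 → (3.000,4.901)–(2.679,5.000)
cell (2,5): code 0001 → (2.679,5.000)–(2.000,5.194)
cell (3,0): code 0010 → (3.000,0.606)–(3.349,1.000)
cell (3,1): code 0001 → (3.349,1.000)–(3.000,1.911)
cell (3,2): code 0010 → (3.000,2.093)–(3.417,3.000)
cell (3,3): code 0011 → (3.417,3.000)–(3.633,4.000)
cell (3,4): code 0001 → (3.633,4.000)–(3.000,4.901)
total: 16 segments, chained into 2 closed loop(s), length Σ = 12.995209

segments=16 loops=2 length=12.995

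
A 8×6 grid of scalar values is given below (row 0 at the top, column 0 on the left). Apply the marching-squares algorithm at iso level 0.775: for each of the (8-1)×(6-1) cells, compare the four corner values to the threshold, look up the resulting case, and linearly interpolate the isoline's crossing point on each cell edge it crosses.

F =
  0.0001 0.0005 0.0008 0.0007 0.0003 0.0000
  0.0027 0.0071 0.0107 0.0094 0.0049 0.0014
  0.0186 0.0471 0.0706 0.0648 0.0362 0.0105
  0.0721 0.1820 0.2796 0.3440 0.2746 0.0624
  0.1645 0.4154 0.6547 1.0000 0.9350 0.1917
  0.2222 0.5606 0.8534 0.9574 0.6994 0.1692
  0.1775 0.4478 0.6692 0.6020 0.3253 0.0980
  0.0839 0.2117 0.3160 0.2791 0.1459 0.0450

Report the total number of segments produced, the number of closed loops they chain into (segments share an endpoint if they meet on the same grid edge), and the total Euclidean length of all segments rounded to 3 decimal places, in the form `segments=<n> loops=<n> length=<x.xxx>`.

cell (3,2): code 0100 → (3.657,3.000)–(4.000,2.348)
cell (3,3): code 1100 → (3.758,4.000)–(3.657,3.000)
cell (3,4): code 1000 → (4.000,4.215)–(3.758,4.000)
cell (4,1): code 0100 → (4.605,2.000)–(5.000,1.732)
cell (4,2): code 1110 → (4.000,2.348)–(4.605,2.000)
cell (4,3): code 1011 → (5.000,3.707)–(4.679,4.000)
cell (4,4): code 0001 → (4.679,4.000)–(4.000,4.215)
cell (5,1): code 0010 → (5.000,1.732)–(5.426,2.000)
cell (5,2): code 0011 → (5.426,2.000)–(5.513,3.000)
cell (5,3): code 0001 → (5.513,3.000)–(5.000,3.707)
total: 10 segments, chained into 1 closed loop(s), length Σ = 6.768125

segments=10 loops=1 length=6.768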